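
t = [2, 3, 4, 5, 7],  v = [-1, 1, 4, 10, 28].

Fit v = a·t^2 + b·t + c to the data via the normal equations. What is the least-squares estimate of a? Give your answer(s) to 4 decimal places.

Normal-equation sums: Σt^2·t^2 = 3379, Σt^2·t = 567, Σt^2 = 103, Σt·t = 103, Σt = 21, Σ1 = 5.
And Σt^2·v = 1691, Σt·v = 263, Σv = 42.
AᵀA·[a, b, c]ᵀ = Aᵀv becomes [[3379, 567, 103]; [567, 103, 21]; [103, 21, 5]]·[a, b, c]ᵀ = [1691, 263, 42]ᵀ.
Inverting the 3×3 Gram matrix, [a, b, c]ᵀ = [1457/1358, -755/194, 1795/679]ᵀ.

a = 1.0729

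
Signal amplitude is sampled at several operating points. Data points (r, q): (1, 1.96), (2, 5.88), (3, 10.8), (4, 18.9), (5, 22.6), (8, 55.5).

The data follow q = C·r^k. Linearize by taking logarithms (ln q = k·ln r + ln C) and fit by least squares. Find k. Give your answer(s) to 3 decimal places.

Linearized form: ln q = k·ln r + ln C. From the 6 transformed points,
Σln r = 6.8669, Σ(ln r)² = 10.5236, Σln q = 14.8975, Σln r·ln q = 21.2867.
Equations: 10.5236·k + 6.8669·ln C = 21.2867;  6.8669·k + 6·ln C = 14.8975.
Solving (det = 15.9867): k = 1.59005, ln C = 0.66313.

k = 1.590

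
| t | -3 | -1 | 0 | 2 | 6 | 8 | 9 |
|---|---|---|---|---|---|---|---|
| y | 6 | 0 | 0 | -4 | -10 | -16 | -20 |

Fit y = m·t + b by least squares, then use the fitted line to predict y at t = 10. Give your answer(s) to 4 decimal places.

AᵀA·[m, b]ᵀ = Aᵀy reads: 195·m + 21·b = -394;  21·m + 7·b = -44.
Eliminating b: 7·(row 1) − 21·(row 2) gives 924·m = 7·(-394) − 21·(-44) = -1834, so m = -131/66.
Then b = ((-44) − 21·(-131/66))/7 = -51/154.
At t = 10: ŷ = (-131/66)·(10) + (-51/154)·(1) = -9323/462.

ŷ = -20.1797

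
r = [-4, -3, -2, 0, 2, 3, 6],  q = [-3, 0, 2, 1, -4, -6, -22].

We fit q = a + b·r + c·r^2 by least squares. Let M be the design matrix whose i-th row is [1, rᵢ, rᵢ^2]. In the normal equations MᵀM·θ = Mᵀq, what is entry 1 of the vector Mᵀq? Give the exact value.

Entry 1 ↔ basis 1, so (Mᵀq)_{1} = Σᵢ qᵢ = (1)·(-3) + (1)·(0) + (1)·(2) + (1)·(1) + (1)·(-4) + (1)·(-6) + (1)·(-22) = -32.

-32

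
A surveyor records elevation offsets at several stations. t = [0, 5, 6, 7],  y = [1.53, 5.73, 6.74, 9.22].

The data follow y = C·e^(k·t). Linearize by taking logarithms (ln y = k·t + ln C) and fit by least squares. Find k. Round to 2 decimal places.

With ln yᵢ as the transformed response and tᵢ as the regressor:
Σt = 18.0000, Σ(t)² = 110.0000, Σln y = 6.3004, Σt·ln y = 35.7266.
Equations: 110.0000·k + 18.0000·ln C = 35.7266;  18.0000·k + 4·ln C = 6.3004.
Solving (det = 116.0000): k = 0.25430, ln C = 0.43076.

k = 0.25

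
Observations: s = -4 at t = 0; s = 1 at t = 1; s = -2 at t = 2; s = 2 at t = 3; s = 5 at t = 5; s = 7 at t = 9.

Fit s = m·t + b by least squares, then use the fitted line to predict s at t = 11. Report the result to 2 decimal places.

Setting ∂/∂m … = 0 gives: 120·m + 20·b = 91;  20·m + 6·b = 9.
(Σt·t = 120, Σt = 20, Σ1 = 6, Σt·s = 91, Σs = 9.)
det = 120·6 − 20² = 320.
m = (91·6 − 20·9)/320 = 183/160; b = (120·9 − 20·91)/320 = -37/16.
At t = 11: ŝ = (183/160)·(11) + (-37/16)·(1) = 1643/160.

ŝ = 10.27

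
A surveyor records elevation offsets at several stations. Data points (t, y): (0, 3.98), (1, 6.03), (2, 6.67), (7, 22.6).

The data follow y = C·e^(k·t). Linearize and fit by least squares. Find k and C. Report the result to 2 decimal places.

k = 0.24, C = 4.27

Let Y = ln y. Fitting Y = k·t + ln C by least squares:
Sums: Σt = 10.0000, Σ(t)² = 54.0000, Σln y = 8.1936, Σt·ln y = 27.4176.
Normal system: [[54.0000, 10.0000]; [10.0000, 4]]·[k, ln C]ᵀ = [27.4176, 8.1936]ᵀ.
Solving (det = 116.0000): k = 0.23909, ln C = 1.45067, so C = exp(1.45067) = 4.26598.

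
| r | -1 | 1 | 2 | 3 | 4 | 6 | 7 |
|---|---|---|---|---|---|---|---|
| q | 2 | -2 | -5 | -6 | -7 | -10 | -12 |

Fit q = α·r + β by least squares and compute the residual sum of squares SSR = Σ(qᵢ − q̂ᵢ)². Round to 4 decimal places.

SSR = 2.6341

With design matrix A, AᵀA = [[116, 22]; [22, 7]] and Aᵀq = [-204, -40]ᵀ.
Determinant 116·7 − 22² = 328.
α = ((-204)·7 − 22·(-40))/328 = -137/82; β = (116·(-40) − 22·(-204))/328 = -19/41.
Residuals: 65/82, 11/82, -49/41, -43/82, 6/41, 20/41, 13/82; SSR = 108/41.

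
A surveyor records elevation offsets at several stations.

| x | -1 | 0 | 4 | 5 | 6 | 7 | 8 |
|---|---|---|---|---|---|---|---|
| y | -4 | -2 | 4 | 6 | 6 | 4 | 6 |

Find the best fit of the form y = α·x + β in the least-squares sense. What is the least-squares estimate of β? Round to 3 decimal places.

β = -1.770

Forming MᵀM = [[191, 29]; [29, 7]] and Mᵀy = [162, 20]ᵀ gives MᵀM·[α, β]ᵀ = Mᵀy.
Determinant 191·7 − 29² = 496.
α = (162·7 − 29·20)/496 = 277/248; β = (191·20 − 29·162)/496 = -439/248.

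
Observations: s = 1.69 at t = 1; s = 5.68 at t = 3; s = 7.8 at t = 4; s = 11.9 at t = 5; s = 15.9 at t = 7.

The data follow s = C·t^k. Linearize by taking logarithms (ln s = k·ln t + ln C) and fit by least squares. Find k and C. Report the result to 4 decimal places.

k = 1.1669, C = 1.6521

Linearized form: ln s = k·ln t + ln C. From the 5 transformed points,
Σln t = 6.0403, Σ(ln t)² = 9.5056, Σln s = 9.5587, Σln t·ln s = 14.1247.
Equations: 9.5056·k + 6.0403·ln C = 14.1247;  6.0403·k + 5·ln C = 9.5587.
Solving (det = 11.0434): k = 1.16692, ln C = 0.50204, so C = exp(0.50204) = 1.65208.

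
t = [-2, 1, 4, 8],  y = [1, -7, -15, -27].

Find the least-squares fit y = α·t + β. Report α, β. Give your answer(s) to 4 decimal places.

With design matrix A, AᵀA = [[85, 11]; [11, 4]] and Aᵀy = [-285, -48]ᵀ.
Δ = 85·4 − 11² = 219.
α = ((-285)·4 − 11·(-48))/219 = -204/73; β = (85·(-48) − 11·(-285))/219 = -315/73.

α = -2.7945, β = -4.3151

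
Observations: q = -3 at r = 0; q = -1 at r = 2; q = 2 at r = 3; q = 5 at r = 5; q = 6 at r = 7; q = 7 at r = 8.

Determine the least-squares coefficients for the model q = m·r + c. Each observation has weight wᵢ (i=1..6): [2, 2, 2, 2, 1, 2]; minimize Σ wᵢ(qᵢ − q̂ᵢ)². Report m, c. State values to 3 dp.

m = 1.300, c = -2.717

The normal equations are: 253·m + 43·c = 212;  43·m + 11·c = 26.
(Σwᵢ·r·r = 253, Σwᵢ·r = 43, Σwᵢ·1 = 11, Σwᵢ·r·q = 212, Σwᵢ·q = 26.)
Eliminating c: 11·(row 1) − 43·(row 2) gives 934·m = 11·212 − 43·26 = 1214, so m = 607/467.
Then c = (26 − 43·(607/467))/11 = -1269/467.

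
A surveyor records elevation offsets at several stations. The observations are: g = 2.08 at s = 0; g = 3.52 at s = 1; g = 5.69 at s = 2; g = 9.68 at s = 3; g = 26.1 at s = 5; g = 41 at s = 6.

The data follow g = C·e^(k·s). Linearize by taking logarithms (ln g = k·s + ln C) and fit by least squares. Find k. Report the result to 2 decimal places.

k = 0.50

With ln gᵢ as the transformed response and sᵢ as the regressor:
Sums: Σs = 17.0000, Σ(s)² = 75.0000, Σln g = 12.9751, Σs·ln g = 50.1372.
Normal system: [[75.0000, 17.0000]; [17.0000, 6]]·[k, ln C]ᵀ = [50.1372, 12.9751]ᵀ.
Slope k = (n·Σs·ln g − Σs·Σln g)/(n·Σ(s)² − (Σs)²) = (6·50.1372 − 17.0000·12.9751)/161.0000 = 0.49842; ln C = (Σln g − k·Σs)/n = 0.75032.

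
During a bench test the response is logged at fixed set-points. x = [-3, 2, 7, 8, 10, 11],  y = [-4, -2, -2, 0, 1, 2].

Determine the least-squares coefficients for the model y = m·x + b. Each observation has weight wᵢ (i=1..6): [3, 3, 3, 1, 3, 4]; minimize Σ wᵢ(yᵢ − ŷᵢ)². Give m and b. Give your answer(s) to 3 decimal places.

Normal-equation sums: Σwᵢ·x·x = 1034, Σwᵢ·x = 100, Σwᵢ·1 = 17.
For AᵀWy: Σwᵢ·x·y = 100, Σwᵢ·y = -13.
Normal equations: [[1034, 100]; [100, 17]]·[m, b]ᵀ = [100, -13]ᵀ.
Δ = 1034·17 − 100² = 7578.
m = (100·17 − 100·(-13))/7578 = 500/1263; b = (1034·(-13) − 100·100)/7578 = -3907/1263.

m = 0.396, b = -3.093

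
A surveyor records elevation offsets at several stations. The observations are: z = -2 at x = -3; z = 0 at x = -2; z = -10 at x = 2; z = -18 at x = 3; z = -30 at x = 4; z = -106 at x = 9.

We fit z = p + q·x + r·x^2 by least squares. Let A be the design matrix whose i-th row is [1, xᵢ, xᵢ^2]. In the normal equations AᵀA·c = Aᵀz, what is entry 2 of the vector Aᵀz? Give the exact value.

-1142

Entry 2 ↔ basis x, so (Aᵀz)_{2} = Σᵢ (x)·zᵢ = (-3)·(-2) + (-2)·(0) + (2)·(-10) + (3)·(-18) + (4)·(-30) + (9)·(-106) = -1142.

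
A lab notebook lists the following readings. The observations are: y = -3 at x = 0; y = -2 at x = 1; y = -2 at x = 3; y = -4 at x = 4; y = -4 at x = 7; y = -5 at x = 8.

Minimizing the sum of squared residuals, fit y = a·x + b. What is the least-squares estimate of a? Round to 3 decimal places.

a = -0.302

AᵀA·[a, b]ᵀ = Aᵀy reads: 139·a + 23·b = -92;  23·a + 6·b = -20.
(Σx·x = 139, Σx = 23, Σ1 = 6, Σx·y = -92, Σy = -20.)
Eliminating b: 6·(row 1) − 23·(row 2) gives 305·a = 6·(-92) − 23·(-20) = -92, so a = -92/305.
Then b = ((-20) − 23·(-92/305))/6 = -664/305.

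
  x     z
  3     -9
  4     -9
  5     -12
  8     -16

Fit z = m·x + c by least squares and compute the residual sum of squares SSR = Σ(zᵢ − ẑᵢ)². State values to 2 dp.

Forming MᵀM = [[114, 20]; [20, 4]] and Mᵀz = [-251, -46]ᵀ gives MᵀM·[m, c]ᵀ = Mᵀz.
Eliminating c: 4·(row 1) − 20·(row 2) gives 56·m = 4·(-251) − 20·(-46) = -84, so m = -3/2.
Then c = ((-46) − 20·(-3/2))/4 = -4.
Residuals: -1/2, 1, -1/2, 0; SSR = 3/2.

SSR = 1.50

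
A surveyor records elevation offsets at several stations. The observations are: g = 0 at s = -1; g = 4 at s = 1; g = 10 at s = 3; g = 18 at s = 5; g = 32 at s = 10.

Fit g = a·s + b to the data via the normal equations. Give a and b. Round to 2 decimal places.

Normal-equation sums: Σs·s = 136, Σs = 18, Σ1 = 5.
Right-hand side: Σs·g = 444, Σg = 64.
XᵀX·[a, b]ᵀ = Xᵀg becomes [[136, 18]; [18, 5]]·[a, b]ᵀ = [444, 64]ᵀ.
Δ = 136·5 − 18² = 356.
a = (444·5 − 18·64)/356 = 3; b = (136·64 − 18·444)/356 = 2.

a = 3.00, b = 2.00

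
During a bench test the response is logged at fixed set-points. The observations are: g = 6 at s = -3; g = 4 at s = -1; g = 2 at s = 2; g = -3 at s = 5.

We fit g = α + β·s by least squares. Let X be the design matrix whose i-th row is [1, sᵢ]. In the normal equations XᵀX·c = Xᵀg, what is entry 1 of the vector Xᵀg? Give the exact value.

Entry 1 ↔ basis 1, so (Xᵀg)_{1} = Σᵢ gᵢ = (1)·(6) + (1)·(4) + (1)·(2) + (1)·(-3) = 9.

9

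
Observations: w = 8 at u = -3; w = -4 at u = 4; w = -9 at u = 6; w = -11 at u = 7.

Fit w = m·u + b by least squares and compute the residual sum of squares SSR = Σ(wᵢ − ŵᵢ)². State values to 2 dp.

The normal equations are: 110·m + 14·b = -171;  14·m + 4·b = -16.
(Σu·u = 110, Σu = 14, Σ1 = 4, Σu·w = -171, Σw = -16.)
Δ = 110·4 − 14² = 244.
m = ((-171)·4 − 14·(-16))/244 = -115/61; b = (110·(-16) − 14·(-171))/244 = 317/122.
Residuals: -31/122, 115/122, -35/122, -49/122; SSR = 73/61.

SSR = 1.20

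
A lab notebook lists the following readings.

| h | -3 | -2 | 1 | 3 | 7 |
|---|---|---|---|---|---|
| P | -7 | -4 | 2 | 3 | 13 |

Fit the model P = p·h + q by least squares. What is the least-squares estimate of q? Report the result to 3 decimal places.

The normal system MᵀM·[p, q]ᵀ = MᵀP is [[72, 6]; [6, 5]]·[p, q]ᵀ = [131, 7]ᵀ.
Determinant 72·5 − 6² = 324.
p = (131·5 − 6·7)/324 = 613/324; q = (72·7 − 6·131)/324 = -47/54.

q = -0.870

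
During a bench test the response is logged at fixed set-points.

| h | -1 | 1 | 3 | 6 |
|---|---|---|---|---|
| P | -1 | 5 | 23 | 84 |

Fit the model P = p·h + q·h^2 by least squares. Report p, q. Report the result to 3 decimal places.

p = 2.140, q = 1.969

Entries of MᵀM: Σh·h = 47, Σh·h^2 = 243, Σh^2·h^2 = 1379.
Moment sums: Σh·P = 579, Σh^2·P = 3235.
So MᵀM·[p, q]ᵀ = MᵀP: [[47, 243]; [243, 1379]]·[p, q]ᵀ = [579, 3235]ᵀ.
Determinant 47·1379 − 243² = 5764.
p = (579·1379 − 243·3235)/5764 = 3084/1441; q = (47·3235 − 243·579)/5764 = 2837/1441.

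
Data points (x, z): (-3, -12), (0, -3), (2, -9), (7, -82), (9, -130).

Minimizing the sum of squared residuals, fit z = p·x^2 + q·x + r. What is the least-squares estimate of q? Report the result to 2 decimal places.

With design matrix A, AᵀA = [[9059, 1053, 143]; [1053, 143, 15]; [143, 15, 5]] and Aᵀz = [-14692, -1726, -236]ᵀ.
Solving the 3×3 system (Gaussian elimination) gives p = -178904/122007, q = -42745/40669, r = -257371/122007.

q = -1.05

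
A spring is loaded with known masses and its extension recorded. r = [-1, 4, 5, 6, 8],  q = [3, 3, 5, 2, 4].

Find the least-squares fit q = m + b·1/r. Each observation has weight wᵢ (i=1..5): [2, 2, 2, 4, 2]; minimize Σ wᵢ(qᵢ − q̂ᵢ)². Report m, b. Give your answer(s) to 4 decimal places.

m = 3.1694, b = 0.1765

With design matrix A, AᵀWA = [[12, -11/60]; [-11/60, 16901/7200]] and AᵀWq = [38, -1/6]ᵀ.
Eliminating b: (16901/7200)·(row 1) − (-11/60)·(row 2) gives (20257/720)·m = (16901/7200)·38 − (-11/60)·(-1/6) = 107003/1200, so m = 321009/101285.
Then b = ((-1/6) − (-11/60)·(321009/101285))/(16901/7200) = 3576/20257.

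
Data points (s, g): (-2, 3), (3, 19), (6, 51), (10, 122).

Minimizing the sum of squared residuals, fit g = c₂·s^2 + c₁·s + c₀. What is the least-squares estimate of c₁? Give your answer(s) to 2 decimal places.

c₁ = 2.16

The normal system XᵀX·[c₂, c₁, c₀]ᵀ = Xᵀg is [[11393, 1235, 149]; [1235, 149, 17]; [149, 17, 4]]·[c₂, c₁, c₀]ᵀ = [14219, 1577, 195]ᵀ.
Solving the 3×3 system (Gaussian elimination) gives c₂ = 211/218, c₁ = 471/218, c₀ = 383/109.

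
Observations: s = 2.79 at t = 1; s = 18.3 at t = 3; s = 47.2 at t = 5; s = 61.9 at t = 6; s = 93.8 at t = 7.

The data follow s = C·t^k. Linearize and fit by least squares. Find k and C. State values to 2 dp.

Let Y = ln s. Fitting Y = k·ln t + ln C by least squares:
Σln t = 6.4457, Σ(ln t)² = 10.7942, Σln s = 16.4540, Σln t·ln s = 25.6256.
Equations: 10.7942·k + 6.4457·ln C = 25.6256;  6.4457·k + 5·ln C = 16.4540.
Slope k = (n·Σln t·ln s − Σln t·Σln s)/(n·Σ(ln t)² − (Σln t)²) = (5·25.6256 − 6.4457·16.4540)/12.4237 = 1.77644; ln C = (Σln s − k·Σln t)/n = 1.00072, so C = exp(1.00072) = 2.72024.

k = 1.78, C = 2.72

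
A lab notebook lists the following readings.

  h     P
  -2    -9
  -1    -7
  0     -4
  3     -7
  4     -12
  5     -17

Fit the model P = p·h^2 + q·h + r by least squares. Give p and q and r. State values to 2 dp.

Sums needed: Σh^2·h^2 = 979, Σh^2·h = 207, Σh^2 = 55, Σh·h = 55, Σh = 9, Σ1 = 6.
Right-hand side: Σh^2·P = -723, Σh·P = -129, ΣP = -56.
Normal equations: [[979, 207, 55]; [207, 55, 9]; [55, 9, 6]]·[p, q, r]ᵀ = [-723, -129, -56]ᵀ.
Row-reducing yields p = -14/19, q = 1776/1577, r = -6731/1577.

p = -0.74, q = 1.13, r = -4.27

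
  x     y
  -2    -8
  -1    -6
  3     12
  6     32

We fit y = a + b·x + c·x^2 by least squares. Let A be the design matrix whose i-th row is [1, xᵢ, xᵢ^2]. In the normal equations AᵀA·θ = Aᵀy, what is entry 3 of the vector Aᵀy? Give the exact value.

1222

Entry 3 ↔ basis x^2, so (Aᵀy)_{3} = Σᵢ (x^2)·yᵢ = (4)·(-8) + (1)·(-6) + (9)·(12) + (36)·(32) = 1222.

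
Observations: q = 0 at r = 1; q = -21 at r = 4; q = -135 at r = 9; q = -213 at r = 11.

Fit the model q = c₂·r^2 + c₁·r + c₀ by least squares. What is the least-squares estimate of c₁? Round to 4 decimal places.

c₁ = 3.9691

The normal equations are: 21459·c₂ + 2125·c₁ + 219·c₀ = -37044;  2125·c₂ + 219·c₁ + 25·c₀ = -3642;  219·c₂ + 25·c₁ + 4·c₀ = -369.
Inverting the 3×3 Gram matrix, [c₂, c₁, c₀]ᵀ = [-18651/8900, 1413/356, -5166/2225]ᵀ.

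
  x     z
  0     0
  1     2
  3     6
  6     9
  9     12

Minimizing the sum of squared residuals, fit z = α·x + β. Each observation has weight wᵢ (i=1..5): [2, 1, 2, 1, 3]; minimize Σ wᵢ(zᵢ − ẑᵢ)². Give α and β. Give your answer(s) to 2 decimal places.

α = 1.28, β = 0.87

Entries of MᵀWM: Σwᵢ·x·x = 298, Σwᵢ·x = 40, Σwᵢ·1 = 9.
Moment sums: Σwᵢ·x·z = 416, Σwᵢ·z = 59.
Normal equations: [[298, 40]; [40, 9]]·[α, β]ᵀ = [416, 59]ᵀ.
det = 298·9 − 40² = 1082.
α = (416·9 − 40·59)/1082 = 692/541; β = (298·59 − 40·416)/1082 = 471/541.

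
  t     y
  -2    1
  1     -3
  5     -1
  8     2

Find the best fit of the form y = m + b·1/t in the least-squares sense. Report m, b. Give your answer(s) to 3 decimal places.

m = 0.339, b = -2.857

Entries of AᵀA: Σ1 = 4, Σ1/t = 33/40, Σ1/t·1/t = 2089/1600.
Moment sums: Σy = -1, Σ1/t·y = -69/20.
So AᵀA·[m, b]ᵀ = Aᵀy: [[4, 33/40]; [33/40, 2089/1600]]·[m, b]ᵀ = [-1, -69/20]ᵀ.
Determinant 4·(2089/1600) − (33/40)² = 7267/1600.
m = ((-1)·(2089/1600) − (33/40)·(-69/20))/(7267/1600) = 2465/7267; b = (4·(-69/20) − (33/40)·(-1))/(7267/1600) = -20760/7267.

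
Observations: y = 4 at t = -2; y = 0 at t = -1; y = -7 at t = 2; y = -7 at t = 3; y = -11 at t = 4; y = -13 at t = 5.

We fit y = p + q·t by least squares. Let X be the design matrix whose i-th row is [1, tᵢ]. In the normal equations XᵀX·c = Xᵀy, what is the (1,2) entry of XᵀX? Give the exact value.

11

Row 1 ↔ basis 1, column 2 ↔ basis t, so (XᵀX)_{1,2} = Σᵢ t = (1)·(-2) + (1)·(-1) + (1)·(2) + (1)·(3) + (1)·(4) + (1)·(5) = 11.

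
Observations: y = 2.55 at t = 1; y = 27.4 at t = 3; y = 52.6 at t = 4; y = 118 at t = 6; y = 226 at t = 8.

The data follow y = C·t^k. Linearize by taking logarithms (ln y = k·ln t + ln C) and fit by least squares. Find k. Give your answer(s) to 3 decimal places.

k = 2.152

Linearized form: ln y = k·ln t + ln C. From the 5 transformed points,
Σln t = 6.3561, Σ(ln t)² = 10.6632, Σln y = 18.4006, Σln t·ln y = 28.9501.
Equations: 10.6632·k + 6.3561·ln C = 28.9501;  6.3561·k + 5·ln C = 18.4006.
Slope k = (n·Σln t·ln y − Σln t·Σln y)/(n·Σ(ln t)² − (Σln t)²) = (5·28.9501 − 6.3561·18.4006)/12.9161 = 2.15193; ln C = (Σln y − k·Σln t)/n = 0.94454.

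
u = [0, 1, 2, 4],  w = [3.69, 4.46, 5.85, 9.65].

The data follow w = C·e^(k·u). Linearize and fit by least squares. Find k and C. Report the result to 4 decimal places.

k = 0.2441, C = 3.6014

With ln wᵢ as the transformed response and uᵢ as the regressor:
Σu = 7.0000, Σ(u)² = 21.0000, Σln w = 6.8342, Σu·ln w = 14.0959.
Equations: 21.0000·k + 7.0000·ln C = 14.0959;  7.0000·k + 4·ln C = 6.8342.
Slope k = (n·Σu·ln w − Σu·Σln w)/(n·Σ(u)² − (Σu)²) = (4·14.0959 − 7.0000·6.8342)/35.0000 = 0.24412; ln C = (Σln w − k·Σu)/n = 1.28133, so C = exp(1.28133) = 3.60143.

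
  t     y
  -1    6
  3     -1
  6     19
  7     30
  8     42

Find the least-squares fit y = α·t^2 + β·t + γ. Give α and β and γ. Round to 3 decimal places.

Sums needed: Σt^2·t^2 = 7875, Σt^2·t = 1097, Σt^2 = 159, Σt·t = 159, Σt = 23, Σ1 = 5.
Moment sums: Σt^2·y = 4839, Σt·y = 651, Σy = 96.
AᵀA·[α, β, γ]ᵀ = Aᵀy becomes [[7875, 1097, 159]; [1097, 159, 23]; [159, 23, 5]]·[α, β, γ]ᵀ = [4839, 651, 96]ᵀ.
Row-reducing yields α = 46173/40742, β = -156945/40742, γ = 17946/20371.

α = 1.133, β = -3.852, γ = 0.881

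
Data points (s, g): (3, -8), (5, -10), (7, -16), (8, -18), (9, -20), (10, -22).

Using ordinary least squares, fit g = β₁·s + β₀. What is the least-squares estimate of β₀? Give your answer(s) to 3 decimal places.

β₀ = -0.843

Normal-equation sums: Σs·s = 328, Σs = 42, Σ1 = 6.
For Aᵀg: Σs·g = -730, Σg = -94.
AᵀA·[β₁, β₀]ᵀ = Aᵀg becomes [[328, 42]; [42, 6]]·[β₁, β₀]ᵀ = [-730, -94]ᵀ.
Eliminating β₀: 6·(row 1) − 42·(row 2) gives 204·β₁ = 6·(-730) − 42·(-94) = -432, so β₁ = -36/17.
Then β₀ = ((-94) − 42·(-36/17))/6 = -43/51.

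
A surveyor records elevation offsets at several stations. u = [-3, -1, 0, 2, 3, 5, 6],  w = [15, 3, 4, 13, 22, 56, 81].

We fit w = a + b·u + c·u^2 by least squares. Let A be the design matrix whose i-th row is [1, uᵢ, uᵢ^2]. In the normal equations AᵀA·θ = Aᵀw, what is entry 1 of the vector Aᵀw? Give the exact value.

194

Entry 1 ↔ basis 1, so (Aᵀw)_{1} = Σᵢ wᵢ = (1)·(15) + (1)·(3) + (1)·(4) + (1)·(13) + (1)·(22) + (1)·(56) + (1)·(81) = 194.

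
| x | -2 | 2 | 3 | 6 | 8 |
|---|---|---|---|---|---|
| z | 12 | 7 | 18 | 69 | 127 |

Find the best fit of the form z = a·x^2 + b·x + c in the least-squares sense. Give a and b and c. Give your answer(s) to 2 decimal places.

From the data, Σx^2·x^2 = 5505, Σx^2·x = 755, Σx^2 = 117, Σx·x = 117, Σx = 17, Σ1 = 5.
Moment sums: Σx^2·z = 10850, Σx·z = 1474, Σz = 233.
So AᵀA·[a, b, c]ᵀ = Aᵀz: [[5505, 755, 117]; [755, 117, 17]; [117, 17, 5]]·[a, b, c]ᵀ = [10850, 1474, 233]ᵀ.
Inverting the 3×3 Gram matrix, [a, b, c]ᵀ = [190027/90566, -103543/90566, 8985/6469]ᵀ.

a = 2.10, b = -1.14, c = 1.39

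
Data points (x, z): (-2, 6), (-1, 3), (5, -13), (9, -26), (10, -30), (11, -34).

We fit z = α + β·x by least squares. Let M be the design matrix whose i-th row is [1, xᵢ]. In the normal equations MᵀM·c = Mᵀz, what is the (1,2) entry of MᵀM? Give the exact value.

Row 1 ↔ basis 1, column 2 ↔ basis x, so (MᵀM)_{1,2} = Σᵢ x = (1)·(-2) + (1)·(-1) + (1)·(5) + (1)·(9) + (1)·(10) + (1)·(11) = 32.

32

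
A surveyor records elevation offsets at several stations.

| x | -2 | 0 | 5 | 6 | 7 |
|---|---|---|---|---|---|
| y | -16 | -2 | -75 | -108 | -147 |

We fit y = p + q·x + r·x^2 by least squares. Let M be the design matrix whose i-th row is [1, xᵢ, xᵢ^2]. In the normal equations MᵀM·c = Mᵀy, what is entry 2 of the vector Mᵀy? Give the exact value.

-2020

Entry 2 ↔ basis x, so (Mᵀy)_{2} = Σᵢ (x)·yᵢ = (-2)·(-16) + (0)·(-2) + (5)·(-75) + (6)·(-108) + (7)·(-147) = -2020.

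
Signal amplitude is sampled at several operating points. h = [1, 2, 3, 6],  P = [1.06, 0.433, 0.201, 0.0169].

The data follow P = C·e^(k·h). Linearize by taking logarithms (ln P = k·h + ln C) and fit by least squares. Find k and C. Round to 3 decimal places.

k = -0.823, C = 2.346

With ln Pᵢ as the transformed response and hᵢ as the regressor:
XᵀX = [[50.0000, 12.0000]; [12.0000, 4]], rhs = [-30.9118, -6.4636]ᵀ  (here Σh = 12.0000, Σ(h)² = 50.0000, Σln P = -6.4636, Σh·ln P = -30.9118).
Slope k = (n·Σh·ln P − Σh·Σln P)/(n·Σ(h)² − (Σh)²) = (4·-30.9118 − 12.0000·-6.4636)/56.0000 = -0.82292; ln C = (Σln P − k·Σh)/n = 0.85284, so C = exp(0.85284) = 2.34631.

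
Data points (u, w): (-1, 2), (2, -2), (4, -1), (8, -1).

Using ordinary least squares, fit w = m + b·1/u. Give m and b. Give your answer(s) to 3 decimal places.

The normal system MᵀM·[m, b]ᵀ = Mᵀw is [[4, -1/8]; [-1/8, 85/64]]·[m, b]ᵀ = [-2, -27/8]ᵀ.
Determinant 4·(85/64) − (-1/8)² = 339/64.
m = ((-2)·(85/64) − (-1/8)·(-27/8))/(339/64) = -197/339; b = (4·(-27/8) − (-1/8)·(-2))/(339/64) = -880/339.

m = -0.581, b = -2.596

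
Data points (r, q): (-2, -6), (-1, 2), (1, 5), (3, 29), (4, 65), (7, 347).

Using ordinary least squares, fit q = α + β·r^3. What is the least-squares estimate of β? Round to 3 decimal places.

Sums needed: Σ1 = 6, Σr^3 = 426, Σr^3·r^3 = 122540.
Moment sums: Σq = 442, Σr^3·q = 124015.
AᵀA·[α, β]ᵀ = Aᵀq becomes [[6, 426]; [426, 122540]]·[α, β]ᵀ = [442, 124015]ᵀ.
Δ = 6·122540 − 426² = 553764.
α = (442·122540 − 426·124015)/553764 = 666145/276882; β = (6·124015 − 426·442)/553764 = 92633/92294.

β = 1.004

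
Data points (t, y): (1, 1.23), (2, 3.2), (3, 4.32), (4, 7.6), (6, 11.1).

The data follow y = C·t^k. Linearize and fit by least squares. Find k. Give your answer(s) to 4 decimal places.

Let Y = ln y. Fitting Y = k·ln t + ln C by least squares:
Σln t = 4.9698, Σ(ln t)² = 6.8196, Σln y = 7.2685, Σln t·ln y = 9.5381.
Normal system: [[6.8196, 4.9698]; [4.9698, 5]]·[k, ln C]ᵀ = [9.5381, 7.2685]ᵀ.
Slope k = (n·Σln t·ln y − Σln t·Σln y)/(n·Σ(ln t)² − (Σln t)²) = (5·9.5381 − 4.9698·7.2685)/9.3990 = 1.23067; ln C = (Σln y − k·Σln t)/n = 0.23046.

k = 1.2307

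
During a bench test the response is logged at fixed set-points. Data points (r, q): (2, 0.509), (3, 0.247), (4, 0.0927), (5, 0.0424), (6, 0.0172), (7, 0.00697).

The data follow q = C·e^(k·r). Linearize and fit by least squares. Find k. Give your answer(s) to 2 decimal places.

Let Y = ln q. Fitting Y = k·r + ln C by least squares:
AᵀA = [[139.0000, 27.0000]; [27.0000, 6]], rhs = [-90.0024, -16.6417]ᵀ  (here Σr = 27.0000, Σ(r)² = 139.0000, Σln q = -16.6417, Σr·ln q = -90.0024).
Δ = 139.0000·6 − (27.0000)² = 105.0000; k = (-90.0024·6 − 27.0000·-16.6417)/105.0000 = -0.86371, ln C = (139.0000·-16.6417 − 27.0000·-90.0024)/105.0000 = 1.11308.

k = -0.86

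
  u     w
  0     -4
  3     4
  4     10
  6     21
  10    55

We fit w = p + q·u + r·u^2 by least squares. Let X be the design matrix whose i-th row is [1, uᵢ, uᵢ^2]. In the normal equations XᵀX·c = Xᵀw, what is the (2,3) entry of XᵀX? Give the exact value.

1307

Row 2 ↔ basis u, column 3 ↔ basis u^2, so (XᵀX)_{2,3} = Σᵢ (u)·(u^2) = (0)·(0) + (3)·(9) + (4)·(16) + (6)·(36) + (10)·(100) = 1307.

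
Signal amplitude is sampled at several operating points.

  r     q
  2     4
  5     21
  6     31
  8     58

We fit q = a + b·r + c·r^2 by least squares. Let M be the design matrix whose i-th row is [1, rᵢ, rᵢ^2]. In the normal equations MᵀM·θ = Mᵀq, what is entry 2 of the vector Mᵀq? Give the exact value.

Entry 2 ↔ basis r, so (Mᵀq)_{2} = Σᵢ (r)·qᵢ = (2)·(4) + (5)·(21) + (6)·(31) + (8)·(58) = 763.

763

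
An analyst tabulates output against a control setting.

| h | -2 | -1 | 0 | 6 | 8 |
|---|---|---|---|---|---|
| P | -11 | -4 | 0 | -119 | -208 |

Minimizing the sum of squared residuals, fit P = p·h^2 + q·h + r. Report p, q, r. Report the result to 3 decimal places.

The normal equations are: 5409·p + 719·q + 105·r = -17644;  719·p + 105·q + 11·r = -2352;  105·p + 11·q + 5·r = -342.
(Σh^2·h^2 = 5409, Σh^2·h = 719, Σh^2 = 105, Σh·h = 105, Σh = 11, Σ1 = 5, Σh^2·P = -17644, Σh·P = -2352, ΣP = -342.)
Solving the 3×3 system (Gaussian elimination) gives p = -40453/12962, q = -12289/12962, r = -5026/6481.

p = -3.121, q = -0.948, r = -0.775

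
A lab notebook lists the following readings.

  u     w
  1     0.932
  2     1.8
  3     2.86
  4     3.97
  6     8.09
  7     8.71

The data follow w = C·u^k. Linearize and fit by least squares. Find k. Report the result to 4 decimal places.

k = 1.1878

Taking logs, ln w = k·ln u + ln C, so regress ln w on ln u.
Over the data: Σln u = 6.9157, Σ(ln u)² = 10.6062, Σln w = 7.2021, Σln u·ln w = 11.4310.
Normal system: [[10.6062, 6.9157]; [6.9157, 6]]·[k, ln C]ᵀ = [11.4310, 7.2021]ᵀ.
Solving (det = 15.8099): k = 1.18778, ln C = -0.16872.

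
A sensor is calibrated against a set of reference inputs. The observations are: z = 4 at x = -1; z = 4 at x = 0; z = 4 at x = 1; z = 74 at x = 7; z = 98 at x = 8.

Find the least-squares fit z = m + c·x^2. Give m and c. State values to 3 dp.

Compute the Gram sums: Σ1 = 5, Σx^2 = 115, Σx^2·x^2 = 6499.
Right-hand side: Σz = 184, Σx^2·z = 9906.
So MᵀM·[m, c]ᵀ = Mᵀz: [[5, 115]; [115, 6499]]·[m, c]ᵀ = [184, 9906]ᵀ.
Determinant 5·6499 − 115² = 19270.
m = (184·6499 − 115·9906)/19270 = 28313/9635; c = (5·9906 − 115·184)/19270 = 2837/1927.

m = 2.939, c = 1.472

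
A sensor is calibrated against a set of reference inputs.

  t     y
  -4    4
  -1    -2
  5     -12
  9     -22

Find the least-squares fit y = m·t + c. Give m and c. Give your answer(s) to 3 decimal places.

m = -1.946, c = -3.620

Sums needed: Σt·t = 123, Σt = 9, Σ1 = 4.
Right-hand side: Σt·y = -272, Σy = -32.
Eliminating c: 4·(row 1) − 9·(row 2) gives 411·m = 4·(-272) − 9·(-32) = -800, so m = -800/411.
Then c = ((-32) − 9·(-800/411))/4 = -496/137.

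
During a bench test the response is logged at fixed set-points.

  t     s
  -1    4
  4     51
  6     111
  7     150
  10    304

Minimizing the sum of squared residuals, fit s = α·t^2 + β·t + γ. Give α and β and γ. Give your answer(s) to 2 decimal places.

Setting ∂/∂α … = 0 gives: 13954·α + 1622·β + 202·γ = 42566;  1622·α + 202·β + 26·γ = 4956;  202·α + 26·β + 5·γ = 620.
(Σt^2·t^2 = 13954, Σt^2·t = 1622, Σt^2 = 202, Σt·t = 202, Σt = 26, Σ1 = 5, Σt^2·s = 42566, Σt·s = 4956, Σs = 620.)
Solving the 3×3 system (Gaussian elimination) gives α = 225239/75324, β = 25667/75324, γ = 8921/6277.

α = 2.99, β = 0.34, γ = 1.42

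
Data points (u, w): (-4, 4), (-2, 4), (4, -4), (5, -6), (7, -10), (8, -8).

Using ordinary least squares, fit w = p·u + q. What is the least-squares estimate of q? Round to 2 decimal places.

Sums needed: Σu·u = 174, Σu = 18, Σ1 = 6.
Moment sums: Σu·w = -204, Σw = -20.
Eliminating q: 6·(row 1) − 18·(row 2) gives 720·p = 6·(-204) − 18·(-20) = -864, so p = -6/5.
Then q = ((-20) − 18·(-6/5))/6 = 4/15.

q = 0.27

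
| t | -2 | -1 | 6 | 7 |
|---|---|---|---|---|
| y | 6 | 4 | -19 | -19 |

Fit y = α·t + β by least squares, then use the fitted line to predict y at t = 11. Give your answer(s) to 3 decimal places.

ŷ = -32.238

The normal equations are: 90·α + 10·β = -263;  10·α + 4·β = -28.
(Σt·t = 90, Σt = 10, Σ1 = 4, Σt·y = -263, Σy = -28.)
Eliminating β: 4·(row 1) − 10·(row 2) gives 260·α = 4·(-263) − 10·(-28) = -772, so α = -193/65.
Then β = ((-28) − 10·(-193/65))/4 = 11/26.
At t = 11: ŷ = (-193/65)·(11) + (11/26)·(1) = -4191/130.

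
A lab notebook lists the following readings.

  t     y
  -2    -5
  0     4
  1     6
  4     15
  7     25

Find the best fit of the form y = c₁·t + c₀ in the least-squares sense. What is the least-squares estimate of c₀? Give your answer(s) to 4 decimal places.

c₀ = 2.5600

Sums needed: Σt·t = 70, Σt = 10, Σ1 = 5.
Moment sums: Σt·y = 251, Σy = 45.
Determinant 70·5 − 10² = 250.
c₁ = (251·5 − 10·45)/250 = 161/50; c₀ = (70·45 − 10·251)/250 = 64/25.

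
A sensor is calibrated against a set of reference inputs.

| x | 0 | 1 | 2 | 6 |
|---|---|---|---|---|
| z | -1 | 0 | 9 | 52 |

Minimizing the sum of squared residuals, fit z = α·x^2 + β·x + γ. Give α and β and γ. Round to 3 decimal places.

From the data, Σx^2·x^2 = 1313, Σx^2·x = 225, Σx^2 = 41, Σx·x = 41, Σx = 9, Σ1 = 4.
For Aᵀz: Σx^2·z = 1908, Σx·z = 330, Σz = 60.
Solving the 3×3 system (Gaussian elimination) gives α = 1887/1804, β = 4881/1804, γ = -816/451.

α = 1.046, β = 2.706, γ = -1.809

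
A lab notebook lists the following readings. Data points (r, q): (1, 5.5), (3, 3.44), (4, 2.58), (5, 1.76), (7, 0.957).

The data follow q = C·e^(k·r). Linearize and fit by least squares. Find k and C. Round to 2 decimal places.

With ln qᵢ as the transformed response and rᵢ as the regressor:
Over the data: Σr = 20.0000, Σ(r)² = 100.0000, Σln q = 4.4094, Σr·ln q = 11.7212.
Normal system: [[100.0000, 20.0000]; [20.0000, 5]]·[k, ln C]ᵀ = [11.7212, 4.4094]ᵀ.
Slope k = (n·Σr·ln q − Σr·Σln q)/(n·Σ(r)² − (Σr)²) = (5·11.7212 − 20.0000·4.4094)/100.0000 = -0.29581; ln C = (Σln q − k·Σr)/n = 2.06513, so C = exp(2.06513) = 7.88629.

k = -0.30, C = 7.89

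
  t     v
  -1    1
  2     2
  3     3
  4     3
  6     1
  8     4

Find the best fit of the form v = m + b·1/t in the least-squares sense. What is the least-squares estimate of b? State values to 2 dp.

Setting ∂/∂m … = 0 gives: 6·m + (3/8)·b = 14;  (3/8)·m + (845/576)·b = 29/12.
(Σ1 = 6, Σ1/t = 3/8, Σ1/t·1/t = 845/576, Σv = 14, Σ1/t·v = 29/12.)
Determinant 6·(845/576) − (3/8)² = 1663/192.
m = (14·(845/576) − (3/8)·(29/12))/(1663/192) = 11308/4989; b = (6·(29/12) − (3/8)·14)/(1663/192) = 1776/1663.

b = 1.07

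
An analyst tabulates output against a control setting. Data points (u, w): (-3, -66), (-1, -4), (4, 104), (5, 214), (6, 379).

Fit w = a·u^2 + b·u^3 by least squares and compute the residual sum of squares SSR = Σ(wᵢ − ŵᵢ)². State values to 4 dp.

SSR = 1.3911

Normal-equation sums: Σu^2·u^2 = 2259, Σu^2·u^3 = 11681, Σu^3·u^3 = 67107.
Right-hand side: Σu^2·w = 20060, Σu^3·w = 117056.
Normal equations: [[2259, 11681]; [11681, 67107]]·[a, b]ᵀ = [20060, 117056]ᵀ.
Determinant 2259·67107 − 11681² = 15148952.
a = (20060·67107 − 11681·117056)/15148952 = -5291179/3787238; b = (2259·117056 − 11681·20060)/15148952 = 7527161/3787238.
Residuals: 448125/1893619, -1165306/1893619, -1603344/1893619, 926641/1893619, -10565/1893619; SSR = 2634237/1893619.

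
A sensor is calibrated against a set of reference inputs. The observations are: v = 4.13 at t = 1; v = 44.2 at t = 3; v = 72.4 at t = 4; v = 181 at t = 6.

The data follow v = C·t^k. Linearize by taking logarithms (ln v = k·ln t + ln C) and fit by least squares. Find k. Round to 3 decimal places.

Taking logs, ln v = k·ln t + ln C, so regress ln v on ln t.
Σln t = 4.2767, Σ(ln t)² = 6.3392, Σln v = 14.6877, Σln t·ln v = 19.4132.
Equations: 6.3392·k + 4.2767·ln C = 19.4132;  4.2767·k + 4·ln C = 14.6877.
Slope k = (n·Σln t·ln v − Σln t·Σln v)/(n·Σ(ln t)² − (Σln t)²) = (4·19.4132 − 4.2767·14.6877)/7.0668 = 2.09974; ln C = (Σln v − k·Σln t)/n = 1.42696.

k = 2.100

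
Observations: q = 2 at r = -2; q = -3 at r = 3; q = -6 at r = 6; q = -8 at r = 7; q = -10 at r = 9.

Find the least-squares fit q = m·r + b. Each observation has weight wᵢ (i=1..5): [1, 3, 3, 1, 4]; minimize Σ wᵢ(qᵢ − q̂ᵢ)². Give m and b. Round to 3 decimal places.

Sums needed: Σwᵢ·r·r = 512, Σwᵢ·r = 68, Σwᵢ·1 = 12.
For MᵀWq: Σwᵢ·r·q = -555, Σwᵢ·q = -73.
Normal equations: [[512, 68]; [68, 12]]·[m, b]ᵀ = [-555, -73]ᵀ.
Determinant 512·12 − 68² = 1520.
m = ((-555)·12 − 68·(-73))/1520 = -106/95; b = (512·(-73) − 68·(-555))/1520 = 91/380.

m = -1.116, b = 0.239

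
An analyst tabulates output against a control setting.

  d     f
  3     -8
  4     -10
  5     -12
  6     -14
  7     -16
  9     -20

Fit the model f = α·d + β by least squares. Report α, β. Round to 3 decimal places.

α = -2.000, β = -2.000

The normal system XᵀX·[α, β]ᵀ = Xᵀf is [[216, 34]; [34, 6]]·[α, β]ᵀ = [-500, -80]ᵀ.
Eliminating β: 6·(row 1) − 34·(row 2) gives 140·α = 6·(-500) − 34·(-80) = -280, so α = -2.
Then β = ((-80) − 34·(-2))/6 = -2.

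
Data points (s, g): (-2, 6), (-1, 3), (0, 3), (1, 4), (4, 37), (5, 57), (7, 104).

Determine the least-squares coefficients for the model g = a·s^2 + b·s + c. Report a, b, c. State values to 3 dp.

With design matrix X, XᵀX = [[3300, 524, 96]; [524, 96, 14]; [96, 14, 7]] and Xᵀg = [7144, 1150, 214]ᵀ.
Solving the 3×3 system (Gaussian elimination) gives a = 40703/21568, b = 30275/21568, c = 20301/10784.

a = 1.887, b = 1.404, c = 1.883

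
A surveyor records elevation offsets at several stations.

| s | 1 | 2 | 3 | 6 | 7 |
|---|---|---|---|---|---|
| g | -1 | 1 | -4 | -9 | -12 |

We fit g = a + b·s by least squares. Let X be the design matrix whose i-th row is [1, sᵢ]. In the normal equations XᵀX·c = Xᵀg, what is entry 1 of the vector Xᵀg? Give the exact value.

Entry 1 ↔ basis 1, so (Xᵀg)_{1} = Σᵢ gᵢ = (1)·(-1) + (1)·(1) + (1)·(-4) + (1)·(-9) + (1)·(-12) = -25.

-25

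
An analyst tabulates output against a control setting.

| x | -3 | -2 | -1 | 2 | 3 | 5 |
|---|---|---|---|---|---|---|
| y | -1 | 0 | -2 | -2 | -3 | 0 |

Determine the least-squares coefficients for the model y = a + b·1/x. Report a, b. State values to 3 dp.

AᵀA·[a, b]ᵀ = Aᵀy reads: 6·a + (-4/5)·b = -8;  (-4/5)·a + (793/450)·b = 1/3.
(Σ1 = 6, Σ1/x = -4/5, Σ1/x·1/x = 793/450, Σy = -8, Σ1/x·y = 1/3.)
Δ = 6·(793/450) − (-4/5)² = 149/15.
a = ((-8)·(793/450) − (-4/5)·(1/3))/(149/15) = -3112/2235; b = (6·(1/3) − (-4/5)·(-8))/(149/15) = -66/149.

a = -1.392, b = -0.443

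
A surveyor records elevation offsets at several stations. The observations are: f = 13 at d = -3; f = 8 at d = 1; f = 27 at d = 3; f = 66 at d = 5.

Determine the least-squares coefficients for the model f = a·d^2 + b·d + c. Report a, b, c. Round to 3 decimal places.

Forming XᵀX = [[788, 126, 44]; [126, 44, 6]; [44, 6, 4]] and Xᵀf = [2018, 380, 114]ᵀ gives XᵀX·[a, b, c]ᵀ = Xᵀf.
Inverting the 3×3 Gram matrix, [a, b, c]ᵀ = [355/176, 553/220, 2237/880]ᵀ.

a = 2.017, b = 2.514, c = 2.542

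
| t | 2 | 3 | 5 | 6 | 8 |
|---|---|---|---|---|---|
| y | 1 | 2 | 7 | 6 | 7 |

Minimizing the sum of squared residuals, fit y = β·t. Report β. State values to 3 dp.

β = 0.978

The normal system AᵀA·[β]ᵀ = Aᵀy is [[138]]·[β]ᵀ = [135]ᵀ.
Hence β = 135 / 138 ≈ 0.978261.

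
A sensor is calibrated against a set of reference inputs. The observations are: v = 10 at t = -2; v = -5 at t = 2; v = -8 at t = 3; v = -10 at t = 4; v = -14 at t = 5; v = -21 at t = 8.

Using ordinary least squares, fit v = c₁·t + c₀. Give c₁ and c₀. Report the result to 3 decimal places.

The normal equations are: 122·c₁ + 20·c₀ = -332;  20·c₁ + 6·c₀ = -48.
(Σt·t = 122, Σt = 20, Σ1 = 6, Σt·v = -332, Σv = -48.)
Determinant 122·6 − 20² = 332.
c₁ = ((-332)·6 − 20·(-48))/332 = -258/83; c₀ = (122·(-48) − 20·(-332))/332 = 196/83.

c₁ = -3.108, c₀ = 2.361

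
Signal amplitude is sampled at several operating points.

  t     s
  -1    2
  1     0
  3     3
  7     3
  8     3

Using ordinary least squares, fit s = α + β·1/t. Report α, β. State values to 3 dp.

Compute the Gram sums: Σ1 = 5, Σ1/t = 101/168, Σ1/t·1/t = 60601/28224.
And Σs = 11, Σ1/t·s = -11/56.
Eliminating β: (60601/28224)·(row 1) − (101/168)·(row 2) gives (73201/7056)·α = (60601/28224)·11 − (101/168)·(-11/56) = 83743/3528, so α = 167486/73201.
Then β = ((-11/56) − (101/168)·(167486/73201))/(60601/28224) = -53592/73201.

α = 2.288, β = -0.732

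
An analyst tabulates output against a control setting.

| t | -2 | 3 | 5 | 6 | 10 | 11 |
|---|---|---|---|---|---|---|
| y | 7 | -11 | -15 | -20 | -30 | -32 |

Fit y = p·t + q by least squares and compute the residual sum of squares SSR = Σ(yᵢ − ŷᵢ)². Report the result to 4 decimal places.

SSR = 9.2981

Forming XᵀX = [[295, 33]; [33, 6]] and Xᵀy = [-894, -101]ᵀ gives XᵀX·[p, q]ᵀ = Xᵀy.
det = 295·6 − 33² = 681.
p = ((-894)·6 − 33·(-101))/681 = -677/227; q = (295·(-101) − 33·(-894))/681 = -293/681.
Residuals: 998/681, -1105/681, 233/681, -1141/681, 173/681, 842/681; SSR = 6332/681.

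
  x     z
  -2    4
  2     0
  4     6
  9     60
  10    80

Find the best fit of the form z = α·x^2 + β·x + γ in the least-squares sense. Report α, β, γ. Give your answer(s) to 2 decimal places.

α = 0.96, β = -1.52, γ = -2.41

The normal equations are: 16849·α + 1793·β + 205·γ = 12972;  1793·α + 205·β + 23·γ = 1356;  205·α + 23·β + 5·γ = 150.
(Σx^2·x^2 = 16849, Σx^2·x = 1793, Σx^2 = 205, Σx·x = 205, Σx = 23, Σ1 = 5, Σx^2·z = 12972, Σx·z = 1356, Σz = 150.)
Inverting the 3×3 Gram matrix, [α, β, γ]ᵀ = [46101/47977, -72915/47977, -115422/47977]ᵀ.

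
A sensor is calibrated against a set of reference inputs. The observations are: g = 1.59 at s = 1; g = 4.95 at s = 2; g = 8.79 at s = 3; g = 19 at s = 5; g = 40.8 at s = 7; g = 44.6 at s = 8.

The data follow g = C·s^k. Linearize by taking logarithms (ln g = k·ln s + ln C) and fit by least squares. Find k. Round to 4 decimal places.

Let Y = ln g. Fitting Y = k·ln s + ln C by least squares:
AᵀA = [[12.3883, 7.4265]; [7.4265, 6]], rhs = [23.3494, 14.6876]ᵀ  (here Σln s = 7.4265, Σ(ln s)² = 12.3883, Σln g = 14.6876, Σln s·ln g = 23.3494).
Δ = 12.3883·6 − (7.4265)² = 19.1764; k = (23.3494·6 − 7.4265·14.6876)/19.1764 = 1.61752, ln C = (12.3883·14.6876 − 7.4265·23.3494)/19.1764 = 0.44583.

k = 1.6175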